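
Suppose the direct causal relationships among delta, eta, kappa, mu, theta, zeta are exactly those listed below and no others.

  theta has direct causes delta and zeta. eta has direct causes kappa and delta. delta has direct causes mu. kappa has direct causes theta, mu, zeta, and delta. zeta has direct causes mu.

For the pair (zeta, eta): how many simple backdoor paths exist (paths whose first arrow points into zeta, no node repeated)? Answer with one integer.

A backdoor path from zeta to eta is any simple undirected path whose first edge points into zeta (i.e. leaves zeta via a parent).
Parents of zeta: {mu}.
Enumerating:
  P1: zeta <- mu -> delta -> theta -> kappa -> eta
  P2: zeta <- mu -> delta -> kappa -> eta
  P3: zeta <- mu -> delta -> eta
  P4: zeta <- mu -> kappa <- delta -> eta
  P5: zeta <- mu -> kappa <- theta <- delta -> eta
  P6: zeta <- mu -> kappa -> eta
That exhausts the simple backdoor paths. Count: 6.

6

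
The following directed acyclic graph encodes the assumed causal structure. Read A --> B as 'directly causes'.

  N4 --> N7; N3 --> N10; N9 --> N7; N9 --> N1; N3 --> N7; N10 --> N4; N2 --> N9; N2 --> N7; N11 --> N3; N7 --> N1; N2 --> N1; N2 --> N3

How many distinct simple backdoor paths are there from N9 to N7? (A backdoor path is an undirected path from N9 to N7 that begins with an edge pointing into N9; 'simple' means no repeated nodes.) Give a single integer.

4

A backdoor path from N9 to N7 is any simple undirected path whose first edge points into N9 (i.e. leaves N9 via a parent).
Parents of N9: {N2}.
Enumerating:
  P1: N9 <- N2 -> N3 -> N10 -> N4 -> N7
  P2: N9 <- N2 -> N3 -> N7
  P3: N9 <- N2 -> N7
  P4: N9 <- N2 -> N1 <- N7
That exhausts the simple backdoor paths. Count: 4.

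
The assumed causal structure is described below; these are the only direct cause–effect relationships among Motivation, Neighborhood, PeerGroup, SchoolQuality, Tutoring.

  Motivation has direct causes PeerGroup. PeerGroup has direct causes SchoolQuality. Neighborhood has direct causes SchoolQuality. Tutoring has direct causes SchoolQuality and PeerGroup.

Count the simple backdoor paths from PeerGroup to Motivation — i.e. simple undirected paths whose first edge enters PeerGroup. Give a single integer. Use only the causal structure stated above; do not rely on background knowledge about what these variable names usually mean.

0

A backdoor path from PeerGroup to Motivation is any simple undirected path whose first edge points into PeerGroup (i.e. leaves PeerGroup via a parent).
Parents of PeerGroup: {SchoolQuality}.
No simple path from any parent of PeerGroup reaches Motivation without revisiting PeerGroup, so there are no backdoor paths.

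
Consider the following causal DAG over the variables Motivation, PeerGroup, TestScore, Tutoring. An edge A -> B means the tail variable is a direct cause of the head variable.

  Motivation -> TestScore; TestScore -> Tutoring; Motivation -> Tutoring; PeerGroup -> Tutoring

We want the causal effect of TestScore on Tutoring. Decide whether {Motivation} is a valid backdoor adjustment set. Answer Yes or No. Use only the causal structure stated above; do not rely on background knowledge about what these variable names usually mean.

Backdoor paths from TestScore to Tutoring (paths whose first edge points into TestScore):
  P1: TestScore <- Motivation -> Tutoring
Condition 1 (no descendant of TestScore in the set): holds — descendants of TestScore are {Tutoring}; none are in {Motivation}.
Condition 2 (every backdoor path blocked by {Motivation}):
  P1: blocked at fork node Motivation ∈ conditioning set.
{Motivation} satisfies the backdoor criterion.

Yes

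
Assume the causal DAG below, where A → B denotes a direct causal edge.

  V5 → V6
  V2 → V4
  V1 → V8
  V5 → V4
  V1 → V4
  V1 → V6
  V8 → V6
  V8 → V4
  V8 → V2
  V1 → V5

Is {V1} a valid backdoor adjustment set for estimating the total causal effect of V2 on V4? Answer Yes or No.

Backdoor paths from V2 to V4 (paths whose first edge points into V2):
  P1: V2 <- V8 <- V1 -> V5 -> V4
  P2: V2 <- V8 <- V1 -> V4
  P3: V2 <- V8 <- V1 -> V6 <- V5 -> V4
  P4: V2 <- V8 -> V4
  P5: V2 <- V8 -> V6 <- V1 -> V5 -> V4
  P6: V2 <- V8 -> V6 <- V1 -> V4
  P7: V2 <- V8 -> V6 <- V5 <- V1 -> V4
  P8: V2 <- V8 -> V6 <- V5 -> V4
Condition 1 (no descendant of V2 in the set): holds — descendants of V2 are {V4}; none are in {V1}.
Condition 2 (every backdoor path blocked by {V1}):
  P1: blocked at fork node V1 ∈ conditioning set.
  P2: blocked at fork node V1 ∈ conditioning set.
  P3: blocked at fork node V1 ∈ conditioning set.
  P4: open — no interior node is in the conditioning set.
  P5: blocked at collider V6 (neither it nor any descendant is in the conditioning set).
  P6: blocked at collider V6 (neither it nor any descendant is in the conditioning set).
  P7: blocked at collider V6 (neither it nor any descendant is in the conditioning set).
  P8: blocked at collider V6 (neither it nor any descendant is in the conditioning set).
{V1} does not satisfy the backdoor criterion.

No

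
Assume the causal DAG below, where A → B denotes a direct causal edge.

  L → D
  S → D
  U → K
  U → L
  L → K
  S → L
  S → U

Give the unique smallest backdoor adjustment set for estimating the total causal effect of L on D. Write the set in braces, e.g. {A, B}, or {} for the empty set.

Variables eligible for adjustment (non-descendants of L, excluding L and D): {S, U}.
Backdoor paths from L to D:
  P1: L <- S -> D
  P2: L <- U <- S -> D
The empty set is not sufficient: P1 (L <- S -> D) has no collider blocking it and no conditioned non-collider, so it is open.
Try {S}:
  P1: blocked at fork node S ∈ conditioning set.
  P2: blocked at fork node S ∈ conditioning set.
{S} contains no descendant of L and blocks every backdoor path.
No other singleton works — e.g. {U} leaves P1 open — so {S} is the unique smallest valid adjustment set.

{S}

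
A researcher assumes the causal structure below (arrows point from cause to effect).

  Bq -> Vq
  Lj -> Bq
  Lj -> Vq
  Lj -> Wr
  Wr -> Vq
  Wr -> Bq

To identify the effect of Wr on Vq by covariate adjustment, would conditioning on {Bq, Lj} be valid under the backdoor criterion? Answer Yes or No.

No

Backdoor paths from Wr to Vq (paths whose first edge points into Wr):
  P1: Wr <- Lj -> Bq -> Vq
  P2: Wr <- Lj -> Vq
Condition 1 (no descendant of Wr in the set): FAILS — Bq is a descendant of Wr.
Condition 2 (every backdoor path blocked by {Bq, Lj}):
  P1: blocked at fork node Lj ∈ conditioning set.
  P2: blocked at fork node Lj ∈ conditioning set.
{Bq, Lj} does not satisfy the backdoor criterion.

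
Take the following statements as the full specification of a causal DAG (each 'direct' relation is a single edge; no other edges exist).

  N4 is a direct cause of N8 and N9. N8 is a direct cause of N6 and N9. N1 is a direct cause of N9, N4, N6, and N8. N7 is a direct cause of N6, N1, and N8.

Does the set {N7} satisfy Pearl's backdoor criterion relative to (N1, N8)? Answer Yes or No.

Backdoor paths from N1 to N8 (paths whose first edge points into N1):
  P1: N1 <- N7 -> N8
  P2: N1 <- N7 -> N6 <- N8
Condition 1 (no descendant of N1 in the set): holds — descendants of N1 are {N4, N6, N8, N9}; none are in {N7}.
Condition 2 (every backdoor path blocked by {N7}):
  P1: blocked at fork node N7 ∈ conditioning set.
  P2: blocked at fork node N7 ∈ conditioning set.
{N7} satisfies the backdoor criterion.

Yes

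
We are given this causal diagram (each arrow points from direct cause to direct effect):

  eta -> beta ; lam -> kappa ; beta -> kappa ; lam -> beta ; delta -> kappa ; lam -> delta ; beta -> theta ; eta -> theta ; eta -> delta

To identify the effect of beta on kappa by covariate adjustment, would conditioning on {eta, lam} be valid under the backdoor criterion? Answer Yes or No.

Yes

Backdoor paths from beta to kappa (paths whose first edge points into beta):
  P1: beta <- eta -> delta <- lam -> kappa
  P2: beta <- eta -> delta -> kappa
  P3: beta <- lam -> delta -> kappa
  P4: beta <- lam -> kappa
Condition 1 (no descendant of beta in the set): holds — descendants of beta are {kappa, theta}; none are in {eta, lam}.
Condition 2 (every backdoor path blocked by {eta, lam}):
  P1: blocked at fork node eta ∈ conditioning set.
  P2: blocked at fork node eta ∈ conditioning set.
  P3: blocked at fork node lam ∈ conditioning set.
  P4: blocked at fork node lam ∈ conditioning set.
{eta, lam} satisfies the backdoor criterion.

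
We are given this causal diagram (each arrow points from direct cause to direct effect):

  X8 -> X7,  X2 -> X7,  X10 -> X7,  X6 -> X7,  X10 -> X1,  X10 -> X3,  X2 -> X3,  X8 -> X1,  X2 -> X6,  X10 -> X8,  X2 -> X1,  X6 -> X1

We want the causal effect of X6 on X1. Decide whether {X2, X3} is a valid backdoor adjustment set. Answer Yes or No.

Backdoor paths from X6 to X1 (paths whose first edge points into X6):
  P1: X6 <- X2 -> X1
  P2: X6 <- X2 -> X7 <- X10 -> X8 -> X1
  P3: X6 <- X2 -> X7 <- X10 -> X1
  P4: X6 <- X2 -> X7 <- X8 <- X10 -> X1
  P5: X6 <- X2 -> X7 <- X8 -> X1
  P6: X6 <- X2 -> X3 <- X10 -> X8 -> X1
  P7: X6 <- X2 -> X3 <- X10 -> X1
  P8: X6 <- X2 -> X3 <- X10 -> X7 <- X8 -> X1
Condition 1 (no descendant of X6 in the set): holds — descendants of X6 are {X1, X7}; none are in {X2, X3}.
Condition 2 (every backdoor path blocked by {X2, X3}):
  P1: blocked at fork node X2 ∈ conditioning set.
  P2: blocked at fork node X2 ∈ conditioning set.
  P3: blocked at fork node X2 ∈ conditioning set.
  P4: blocked at fork node X2 ∈ conditioning set.
  P5: blocked at fork node X2 ∈ conditioning set.
  P6: blocked at fork node X2 ∈ conditioning set.
  P7: blocked at fork node X2 ∈ conditioning set.
  P8: blocked at fork node X2 ∈ conditioning set.
{X2, X3} satisfies the backdoor criterion.

Yes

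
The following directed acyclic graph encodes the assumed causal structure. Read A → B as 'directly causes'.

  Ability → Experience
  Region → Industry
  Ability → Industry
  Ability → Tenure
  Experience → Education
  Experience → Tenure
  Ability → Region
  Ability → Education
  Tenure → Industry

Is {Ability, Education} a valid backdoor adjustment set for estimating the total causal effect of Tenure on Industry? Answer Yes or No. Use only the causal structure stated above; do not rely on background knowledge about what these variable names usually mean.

Backdoor paths from Tenure to Industry (paths whose first edge points into Tenure):
  P1: Tenure <- Ability -> Region -> Industry
  P2: Tenure <- Ability -> Industry
  P3: Tenure <- Experience <- Ability -> Region -> Industry
  P4: Tenure <- Experience <- Ability -> Industry
  P5: Tenure <- Experience -> Education <- Ability -> Region -> Industry
  P6: Tenure <- Experience -> Education <- Ability -> Industry
Condition 1 (no descendant of Tenure in the set): holds — descendants of Tenure are {Industry}; none are in {Ability, Education}.
Condition 2 (every backdoor path blocked by {Ability, Education}):
  P1: blocked at fork node Ability ∈ conditioning set.
  P2: blocked at fork node Ability ∈ conditioning set.
  P3: blocked at fork node Ability ∈ conditioning set.
  P4: blocked at fork node Ability ∈ conditioning set.
  P5: blocked at fork node Ability ∈ conditioning set.
  P6: blocked at fork node Ability ∈ conditioning set.
{Ability, Education} satisfies the backdoor criterion.

Yes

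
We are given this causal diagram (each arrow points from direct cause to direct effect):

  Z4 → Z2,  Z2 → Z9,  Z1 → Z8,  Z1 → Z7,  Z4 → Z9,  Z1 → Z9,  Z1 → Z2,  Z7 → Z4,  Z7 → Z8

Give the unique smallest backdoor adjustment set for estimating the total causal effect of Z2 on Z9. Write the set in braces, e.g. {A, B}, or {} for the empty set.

Variables eligible for adjustment (non-descendants of Z2, excluding Z2 and Z9): {Z1, Z4, Z7, Z8}.
Backdoor paths from Z2 to Z9:
  P1: Z2 <- Z1 -> Z7 -> Z4 -> Z9
  P2: Z2 <- Z1 -> Z8 <- Z7 -> Z4 -> Z9
  P3: Z2 <- Z1 -> Z9
  P4: Z2 <- Z4 <- Z7 <- Z1 -> Z9
  P5: Z2 <- Z4 <- Z7 -> Z8 <- Z1 -> Z9
  P6: Z2 <- Z4 -> Z9
The empty set is not sufficient: P1 (Z2 <- Z1 -> Z7 -> Z4 -> Z9) has no collider blocking it and no conditioned non-collider, so it is open.
Try {Z1, Z4}:
  P1: blocked at fork node Z1 ∈ conditioning set.
  P2: blocked at fork node Z1 ∈ conditioning set.
  P3: blocked at fork node Z1 ∈ conditioning set.
  P4: blocked at chain node Z4 ∈ conditioning set.
  P5: blocked at chain node Z4 ∈ conditioning set.
  P6: blocked at fork node Z4 ∈ conditioning set.
{Z1, Z4} contains no descendant of Z2 and blocks every backdoor path.
Every element of {Z1, Z4} is needed (dropping Z1 leaves P3 open; dropping Z4 leaves P6 open), so no proper subset is valid.
Among all size-2 subsets of the eligible variables, only {Z1, Z4} blocks every backdoor path, so it is the unique smallest valid adjustment set.

{Z1, Z4}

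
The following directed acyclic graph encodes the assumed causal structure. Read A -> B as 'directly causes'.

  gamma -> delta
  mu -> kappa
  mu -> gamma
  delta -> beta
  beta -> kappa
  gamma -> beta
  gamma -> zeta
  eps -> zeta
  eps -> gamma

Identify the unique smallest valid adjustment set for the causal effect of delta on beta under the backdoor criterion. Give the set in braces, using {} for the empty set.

{gamma}

Variables eligible for adjustment (non-descendants of delta, excluding delta and beta): {eps, gamma, mu, zeta}.
Backdoor paths from delta to beta:
  P1: delta <- gamma <- mu -> kappa <- beta
  P2: delta <- gamma -> beta
The empty set is not sufficient: P2 (delta <- gamma -> beta) has no collider blocking it and no conditioned non-collider, so it is open.
Try {gamma}:
  P1: blocked at chain node gamma ∈ conditioning set.
  P2: blocked at fork node gamma ∈ conditioning set.
{gamma} contains no descendant of delta and blocks every backdoor path.
No other singleton works — e.g. {mu} leaves P2 open — so {gamma} is the unique smallest valid adjustment set.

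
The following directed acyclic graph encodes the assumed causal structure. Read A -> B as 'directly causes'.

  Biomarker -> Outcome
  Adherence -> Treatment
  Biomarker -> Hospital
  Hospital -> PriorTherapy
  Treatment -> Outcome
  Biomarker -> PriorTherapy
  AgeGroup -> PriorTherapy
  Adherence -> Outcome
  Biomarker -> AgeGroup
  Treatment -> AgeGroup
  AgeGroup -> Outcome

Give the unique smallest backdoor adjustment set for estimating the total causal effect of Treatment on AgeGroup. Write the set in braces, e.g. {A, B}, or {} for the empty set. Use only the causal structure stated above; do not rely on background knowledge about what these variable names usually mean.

{}

Variables eligible for adjustment (non-descendants of Treatment, excluding Treatment and AgeGroup): {Adherence, Biomarker, Hospital}.
Backdoor paths from Treatment to AgeGroup:
  P1: Treatment <- Adherence -> Outcome <- Biomarker -> AgeGroup
  P2: Treatment <- Adherence -> Outcome <- Biomarker -> Hospital -> PriorTherapy <- AgeGroup
  P3: Treatment <- Adherence -> Outcome <- Biomarker -> PriorTherapy <- AgeGroup
  P4: Treatment <- Adherence -> Outcome <- AgeGroup
Each backdoor path contains an unconditioned collider, so every path is already blocked with the empty conditioning set:
  P1: blocked at collider Outcome (neither it nor any descendant is in the conditioning set).
  P2: blocked at collider Outcome (neither it nor any descendant is in the conditioning set).
  P3: blocked at collider Outcome (neither it nor any descendant is in the conditioning set).
  P4: blocked at collider Outcome (neither it nor any descendant is in the conditioning set).
The empty set is therefore the unique smallest valid set.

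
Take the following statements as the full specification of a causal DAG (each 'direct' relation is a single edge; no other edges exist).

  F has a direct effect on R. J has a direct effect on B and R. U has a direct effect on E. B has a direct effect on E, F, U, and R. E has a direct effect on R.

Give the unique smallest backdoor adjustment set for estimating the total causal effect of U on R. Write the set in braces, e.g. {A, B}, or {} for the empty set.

Variables eligible for adjustment (non-descendants of U, excluding U and R): {B, F, J}.
Backdoor paths from U to R:
  P1: U <- B <- J -> R
  P2: U <- B -> F -> R
  P3: U <- B -> E -> R
  P4: U <- B -> R
The empty set is not sufficient: P1 (U <- B <- J -> R) has no collider blocking it and no conditioned non-collider, so it is open.
Try {B}:
  P1: blocked at chain node B ∈ conditioning set.
  P2: blocked at fork node B ∈ conditioning set.
  P3: blocked at fork node B ∈ conditioning set.
  P4: blocked at fork node B ∈ conditioning set.
{B} contains no descendant of U and blocks every backdoor path.
No other singleton works — e.g. {J} leaves P2 open — so {B} is the unique smallest valid adjustment set.

{B}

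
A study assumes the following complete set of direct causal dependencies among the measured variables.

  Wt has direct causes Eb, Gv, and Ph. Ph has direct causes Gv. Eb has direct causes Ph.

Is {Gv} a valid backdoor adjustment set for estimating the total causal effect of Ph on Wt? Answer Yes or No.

Backdoor paths from Ph to Wt (paths whose first edge points into Ph):
  P1: Ph <- Gv -> Wt
Condition 1 (no descendant of Ph in the set): holds — descendants of Ph are {Eb, Wt}; none are in {Gv}.
Condition 2 (every backdoor path blocked by {Gv}):
  P1: blocked at fork node Gv ∈ conditioning set.
{Gv} satisfies the backdoor criterion.

Yes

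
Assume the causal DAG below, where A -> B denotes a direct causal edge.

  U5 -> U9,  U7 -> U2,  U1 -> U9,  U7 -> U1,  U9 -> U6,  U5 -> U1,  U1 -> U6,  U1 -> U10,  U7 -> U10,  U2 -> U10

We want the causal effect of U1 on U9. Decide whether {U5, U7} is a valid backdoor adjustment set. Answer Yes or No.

Yes

Backdoor paths from U1 to U9 (paths whose first edge points into U1):
  P1: U1 <- U5 -> U9
Condition 1 (no descendant of U1 in the set): holds — descendants of U1 are {U10, U6, U9}; none are in {U5, U7}.
Condition 2 (every backdoor path blocked by {U5, U7}):
  P1: blocked at fork node U5 ∈ conditioning set.
{U5, U7} satisfies the backdoor criterion.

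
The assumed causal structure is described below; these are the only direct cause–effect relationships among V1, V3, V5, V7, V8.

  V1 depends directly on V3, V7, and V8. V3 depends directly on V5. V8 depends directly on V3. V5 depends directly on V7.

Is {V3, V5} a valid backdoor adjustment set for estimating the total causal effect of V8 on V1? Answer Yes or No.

Yes

Backdoor paths from V8 to V1 (paths whose first edge points into V8):
  P1: V8 <- V3 <- V5 <- V7 -> V1
  P2: V8 <- V3 -> V1
Condition 1 (no descendant of V8 in the set): holds — descendants of V8 are {V1}; none are in {V3, V5}.
Condition 2 (every backdoor path blocked by {V3, V5}):
  P1: blocked at chain node V3 ∈ conditioning set.
  P2: blocked at fork node V3 ∈ conditioning set.
{V3, V5} satisfies the backdoor criterion.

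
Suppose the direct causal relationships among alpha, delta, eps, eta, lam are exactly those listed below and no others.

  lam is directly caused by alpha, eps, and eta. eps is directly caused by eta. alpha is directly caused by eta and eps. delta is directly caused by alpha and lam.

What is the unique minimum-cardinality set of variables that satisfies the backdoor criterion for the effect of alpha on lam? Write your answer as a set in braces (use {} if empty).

Variables eligible for adjustment (non-descendants of alpha, excluding alpha and lam): {eps, eta}.
Backdoor paths from alpha to lam:
  P1: alpha <- eta -> eps -> lam
  P2: alpha <- eta -> lam
  P3: alpha <- eps <- eta -> lam
  P4: alpha <- eps -> lam
The empty set is not sufficient: P1 (alpha <- eta -> eps -> lam) has no collider blocking it and no conditioned non-collider, so it is open.
Try {eps, eta}:
  P1: blocked at fork node eta ∈ conditioning set.
  P2: blocked at fork node eta ∈ conditioning set.
  P3: blocked at chain node eps ∈ conditioning set.
  P4: blocked at fork node eps ∈ conditioning set.
{eps, eta} contains no descendant of alpha and blocks every backdoor path.
Every element of {eps, eta} is needed (dropping eps leaves P4 open; dropping eta leaves P2 open), so no proper subset is valid.
Among all size-2 subsets of the eligible variables, only {eps, eta} blocks every backdoor path, so it is the unique smallest valid adjustment set.

{eps, eta}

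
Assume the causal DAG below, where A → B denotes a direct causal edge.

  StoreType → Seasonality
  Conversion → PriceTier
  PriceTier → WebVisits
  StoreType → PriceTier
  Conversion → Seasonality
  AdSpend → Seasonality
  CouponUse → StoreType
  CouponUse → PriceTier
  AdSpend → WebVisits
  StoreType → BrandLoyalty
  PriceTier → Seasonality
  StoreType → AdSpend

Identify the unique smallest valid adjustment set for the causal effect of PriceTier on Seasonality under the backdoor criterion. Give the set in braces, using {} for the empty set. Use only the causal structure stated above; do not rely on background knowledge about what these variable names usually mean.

{Conversion, StoreType}

Variables eligible for adjustment (non-descendants of PriceTier, excluding PriceTier and Seasonality): {AdSpend, BrandLoyalty, Conversion, CouponUse, StoreType}.
Backdoor paths from PriceTier to Seasonality:
  P1: PriceTier <- Conversion -> Seasonality
  P2: PriceTier <- CouponUse -> StoreType -> AdSpend -> Seasonality
  P3: PriceTier <- CouponUse -> StoreType -> Seasonality
  P4: PriceTier <- StoreType -> AdSpend -> Seasonality
  P5: PriceTier <- StoreType -> Seasonality
The empty set is not sufficient: P1 (PriceTier <- Conversion -> Seasonality) has no collider blocking it and no conditioned non-collider, so it is open.
Try {Conversion, StoreType}:
  P1: blocked at fork node Conversion ∈ conditioning set.
  P2: blocked at chain node StoreType ∈ conditioning set.
  P3: blocked at chain node StoreType ∈ conditioning set.
  P4: blocked at fork node StoreType ∈ conditioning set.
  P5: blocked at fork node StoreType ∈ conditioning set.
{Conversion, StoreType} contains no descendant of PriceTier and blocks every backdoor path.
Every element of {Conversion, StoreType} is needed (dropping Conversion leaves P1 open; dropping StoreType leaves P2 open), so no proper subset is valid.
Among all size-2 subsets of the eligible variables, only {Conversion, StoreType} blocks every backdoor path, so it is the unique smallest valid adjustment set.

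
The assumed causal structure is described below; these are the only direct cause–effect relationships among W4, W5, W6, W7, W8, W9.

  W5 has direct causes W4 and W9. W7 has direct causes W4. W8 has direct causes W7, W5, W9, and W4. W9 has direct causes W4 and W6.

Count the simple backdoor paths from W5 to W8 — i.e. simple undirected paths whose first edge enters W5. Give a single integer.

6

A backdoor path from W5 to W8 is any simple undirected path whose first edge points into W5 (i.e. leaves W5 via a parent).
Parents of W5: {W4, W9}.
Enumerating:
  P1: W5 <- W4 -> W7 -> W8
  P2: W5 <- W4 -> W9 -> W8
  P3: W5 <- W4 -> W8
  P4: W5 <- W9 <- W4 -> W7 -> W8
  P5: W5 <- W9 <- W4 -> W8
  P6: W5 <- W9 -> W8
That exhausts the simple backdoor paths. Count: 6.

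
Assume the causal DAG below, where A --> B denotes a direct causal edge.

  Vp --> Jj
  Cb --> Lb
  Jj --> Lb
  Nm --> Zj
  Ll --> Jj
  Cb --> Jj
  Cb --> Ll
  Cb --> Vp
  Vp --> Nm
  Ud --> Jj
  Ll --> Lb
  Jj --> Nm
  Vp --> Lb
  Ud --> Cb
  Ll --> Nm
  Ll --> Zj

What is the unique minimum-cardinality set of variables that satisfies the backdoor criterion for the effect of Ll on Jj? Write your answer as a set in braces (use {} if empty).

Variables eligible for adjustment (non-descendants of Ll, excluding Ll and Jj): {Cb, Ud, Vp}.
Backdoor paths from Ll to Jj:
  P1: Ll <- Cb <- Ud -> Jj
  P2: Ll <- Cb -> Vp -> Jj
  P3: Ll <- Cb -> Vp -> Nm <- Jj
  P4: Ll <- Cb -> Vp -> Lb <- Jj
  P5: Ll <- Cb -> Jj
  P6: Ll <- Cb -> Lb <- Vp -> Jj
  P7: Ll <- Cb -> Lb <- Vp -> Nm <- Jj
  P8: Ll <- Cb -> Lb <- Jj
The empty set is not sufficient: P1 (Ll <- Cb <- Ud -> Jj) has no collider blocking it and no conditioned non-collider, so it is open.
Try {Cb}:
  P1: blocked at chain node Cb ∈ conditioning set.
  P2: blocked at fork node Cb ∈ conditioning set.
  P3: blocked at fork node Cb ∈ conditioning set.
  P4: blocked at fork node Cb ∈ conditioning set.
  P5: blocked at fork node Cb ∈ conditioning set.
  P6: blocked at fork node Cb ∈ conditioning set.
  P7: blocked at fork node Cb ∈ conditioning set.
  P8: blocked at fork node Cb ∈ conditioning set.
{Cb} contains no descendant of Ll and blocks every backdoor path.
No other singleton works — e.g. {Ud} leaves P2 open — so {Cb} is the unique smallest valid adjustment set.

{Cb}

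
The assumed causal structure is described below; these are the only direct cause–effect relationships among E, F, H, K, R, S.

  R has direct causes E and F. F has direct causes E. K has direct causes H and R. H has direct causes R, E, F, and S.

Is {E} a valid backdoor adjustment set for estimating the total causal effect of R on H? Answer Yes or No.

Backdoor paths from R to H (paths whose first edge points into R):
  P1: R <- E -> F -> H
  P2: R <- E -> H
  P3: R <- F <- E -> H
  P4: R <- F -> H
Condition 1 (no descendant of R in the set): holds — descendants of R are {H, K}; none are in {E}.
Condition 2 (every backdoor path blocked by {E}):
  P1: blocked at fork node E ∈ conditioning set.
  P2: blocked at fork node E ∈ conditioning set.
  P3: blocked at fork node E ∈ conditioning set.
  P4: open — no interior node is in the conditioning set.
{E} does not satisfy the backdoor criterion.

No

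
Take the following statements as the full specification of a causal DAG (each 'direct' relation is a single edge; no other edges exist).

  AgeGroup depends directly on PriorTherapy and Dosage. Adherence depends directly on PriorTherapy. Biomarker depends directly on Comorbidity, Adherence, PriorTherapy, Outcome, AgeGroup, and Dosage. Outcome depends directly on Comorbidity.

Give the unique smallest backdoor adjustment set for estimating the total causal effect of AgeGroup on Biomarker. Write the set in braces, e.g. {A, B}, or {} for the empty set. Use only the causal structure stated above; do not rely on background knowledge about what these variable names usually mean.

Variables eligible for adjustment (non-descendants of AgeGroup, excluding AgeGroup and Biomarker): {Adherence, Comorbidity, Dosage, Outcome, PriorTherapy}.
Backdoor paths from AgeGroup to Biomarker:
  P1: AgeGroup <- PriorTherapy -> Adherence -> Biomarker
  P2: AgeGroup <- PriorTherapy -> Biomarker
  P3: AgeGroup <- Dosage -> Biomarker
The empty set is not sufficient: P1 (AgeGroup <- PriorTherapy -> Adherence -> Biomarker) has no collider blocking it and no conditioned non-collider, so it is open.
Try {Dosage, PriorTherapy}:
  P1: blocked at fork node PriorTherapy ∈ conditioning set.
  P2: blocked at fork node PriorTherapy ∈ conditioning set.
  P3: blocked at fork node Dosage ∈ conditioning set.
{Dosage, PriorTherapy} contains no descendant of AgeGroup and blocks every backdoor path.
Every element of {Dosage, PriorTherapy} is needed (dropping Dosage leaves P3 open; dropping PriorTherapy leaves P1 open), so no proper subset is valid.
Among all size-2 subsets of the eligible variables, only {Dosage, PriorTherapy} blocks every backdoor path, so it is the unique smallest valid adjustment set.

{Dosage, PriorTherapy}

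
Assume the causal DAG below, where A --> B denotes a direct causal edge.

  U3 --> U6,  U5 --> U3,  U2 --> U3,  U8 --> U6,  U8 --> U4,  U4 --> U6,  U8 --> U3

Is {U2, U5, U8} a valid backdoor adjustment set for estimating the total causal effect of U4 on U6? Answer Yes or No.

Backdoor paths from U4 to U6 (paths whose first edge points into U4):
  P1: U4 <- U8 -> U3 -> U6
  P2: U4 <- U8 -> U6
Condition 1 (no descendant of U4 in the set): holds — descendants of U4 are {U6}; none are in {U2, U5, U8}.
Condition 2 (every backdoor path blocked by {U2, U5, U8}):
  P1: blocked at fork node U8 ∈ conditioning set.
  P2: blocked at fork node U8 ∈ conditioning set.
{U2, U5, U8} satisfies the backdoor criterion.

Yes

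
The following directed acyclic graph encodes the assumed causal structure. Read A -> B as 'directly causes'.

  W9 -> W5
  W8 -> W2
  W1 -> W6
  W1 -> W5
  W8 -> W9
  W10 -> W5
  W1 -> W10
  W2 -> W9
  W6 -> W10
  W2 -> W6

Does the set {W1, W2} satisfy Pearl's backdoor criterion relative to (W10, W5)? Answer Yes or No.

Backdoor paths from W10 to W5 (paths whose first edge points into W10):
  P1: W10 <- W1 -> W6 <- W2 <- W8 -> W9 -> W5
  P2: W10 <- W1 -> W6 <- W2 -> W9 -> W5
  P3: W10 <- W1 -> W5
  P4: W10 <- W6 <- W1 -> W5
  P5: W10 <- W6 <- W2 <- W8 -> W9 -> W5
  P6: W10 <- W6 <- W2 -> W9 -> W5
Condition 1 (no descendant of W10 in the set): holds — descendants of W10 are {W5}; none are in {W1, W2}.
Condition 2 (every backdoor path blocked by {W1, W2}):
  P1: blocked at fork node W1 ∈ conditioning set.
  P2: blocked at fork node W1 ∈ conditioning set.
  P3: blocked at fork node W1 ∈ conditioning set.
  P4: blocked at fork node W1 ∈ conditioning set.
  P5: blocked at chain node W2 ∈ conditioning set.
  P6: blocked at fork node W2 ∈ conditioning set.
{W1, W2} satisfies the backdoor criterion.

Yes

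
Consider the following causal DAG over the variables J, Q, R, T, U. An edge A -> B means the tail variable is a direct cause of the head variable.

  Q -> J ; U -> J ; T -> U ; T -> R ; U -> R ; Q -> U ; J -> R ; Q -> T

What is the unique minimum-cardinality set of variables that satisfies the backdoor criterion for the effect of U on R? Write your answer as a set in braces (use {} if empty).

Variables eligible for adjustment (non-descendants of U, excluding U and R): {Q, T}.
Backdoor paths from U to R:
  P1: U <- Q -> T -> R
  P2: U <- Q -> J -> R
  P3: U <- T <- Q -> J -> R
  P4: U <- T -> R
The empty set is not sufficient: P1 (U <- Q -> T -> R) has no collider blocking it and no conditioned non-collider, so it is open.
Try {Q, T}:
  P1: blocked at fork node Q ∈ conditioning set.
  P2: blocked at fork node Q ∈ conditioning set.
  P3: blocked at chain node T ∈ conditioning set.
  P4: blocked at fork node T ∈ conditioning set.
{Q, T} contains no descendant of U and blocks every backdoor path.
Every element of {Q, T} is needed (dropping Q leaves P2 open; dropping T leaves P4 open), so no proper subset is valid.
Among all size-2 subsets of the eligible variables, only {Q, T} blocks every backdoor path, so it is the unique smallest valid adjustment set.

{Q, T}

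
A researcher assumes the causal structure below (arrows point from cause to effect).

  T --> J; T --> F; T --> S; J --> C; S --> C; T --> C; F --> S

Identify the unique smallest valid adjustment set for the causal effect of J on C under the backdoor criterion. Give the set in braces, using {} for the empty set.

Variables eligible for adjustment (non-descendants of J, excluding J and C): {F, S, T}.
Backdoor paths from J to C:
  P1: J <- T -> F -> S -> C
  P2: J <- T -> S -> C
  P3: J <- T -> C
The empty set is not sufficient: P1 (J <- T -> F -> S -> C) has no collider blocking it and no conditioned non-collider, so it is open.
Try {T}:
  P1: blocked at fork node T ∈ conditioning set.
  P2: blocked at fork node T ∈ conditioning set.
  P3: blocked at fork node T ∈ conditioning set.
{T} contains no descendant of J and blocks every backdoor path.
No other singleton works — e.g. {F} leaves P2 open — so {T} is the unique smallest valid adjustment set.

{T}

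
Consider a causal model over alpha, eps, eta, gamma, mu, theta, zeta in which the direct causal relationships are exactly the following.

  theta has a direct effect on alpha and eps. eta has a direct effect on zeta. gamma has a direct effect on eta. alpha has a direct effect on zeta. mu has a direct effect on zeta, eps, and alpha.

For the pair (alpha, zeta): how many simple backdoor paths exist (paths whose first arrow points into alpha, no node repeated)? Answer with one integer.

A backdoor path from alpha to zeta is any simple undirected path whose first edge points into alpha (i.e. leaves alpha via a parent).
Parents of alpha: {mu, theta}.
Enumerating:
  P1: alpha <- theta -> eps <- mu -> zeta
  P2: alpha <- mu -> zeta
That exhausts the simple backdoor paths. Count: 2.

2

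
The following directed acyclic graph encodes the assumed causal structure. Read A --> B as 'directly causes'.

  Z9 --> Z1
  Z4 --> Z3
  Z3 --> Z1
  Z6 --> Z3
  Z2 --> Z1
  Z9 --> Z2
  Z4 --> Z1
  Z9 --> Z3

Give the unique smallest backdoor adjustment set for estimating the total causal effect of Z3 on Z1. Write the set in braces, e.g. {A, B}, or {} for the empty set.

{Z4, Z9}

Variables eligible for adjustment (non-descendants of Z3, excluding Z3 and Z1): {Z2, Z4, Z6, Z9}.
Backdoor paths from Z3 to Z1:
  P1: Z3 <- Z4 -> Z1
  P2: Z3 <- Z9 -> Z2 -> Z1
  P3: Z3 <- Z9 -> Z1
The empty set is not sufficient: P1 (Z3 <- Z4 -> Z1) has no collider blocking it and no conditioned non-collider, so it is open.
Try {Z4, Z9}:
  P1: blocked at fork node Z4 ∈ conditioning set.
  P2: blocked at fork node Z9 ∈ conditioning set.
  P3: blocked at fork node Z9 ∈ conditioning set.
{Z4, Z9} contains no descendant of Z3 and blocks every backdoor path.
Every element of {Z4, Z9} is needed (dropping Z4 leaves P1 open; dropping Z9 leaves P2 open), so no proper subset is valid.
Among all size-2 subsets of the eligible variables, only {Z4, Z9} blocks every backdoor path, so it is the unique smallest valid adjustment set.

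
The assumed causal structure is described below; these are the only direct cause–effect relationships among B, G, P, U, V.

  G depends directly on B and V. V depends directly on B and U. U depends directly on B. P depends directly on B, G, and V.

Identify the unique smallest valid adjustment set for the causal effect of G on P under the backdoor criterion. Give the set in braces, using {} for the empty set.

Variables eligible for adjustment (non-descendants of G, excluding G and P): {B, U, V}.
Backdoor paths from G to P:
  P1: G <- B -> U -> V -> P
  P2: G <- B -> V -> P
  P3: G <- B -> P
  P4: G <- V <- B -> P
  P5: G <- V <- U <- B -> P
  P6: G <- V -> P
The empty set is not sufficient: P1 (G <- B -> U -> V -> P) has no collider blocking it and no conditioned non-collider, so it is open.
Try {B, V}:
  P1: blocked at fork node B ∈ conditioning set.
  P2: blocked at fork node B ∈ conditioning set.
  P3: blocked at fork node B ∈ conditioning set.
  P4: blocked at chain node V ∈ conditioning set.
  P5: blocked at chain node V ∈ conditioning set.
  P6: blocked at fork node V ∈ conditioning set.
{B, V} contains no descendant of G and blocks every backdoor path.
Every element of {B, V} is needed (dropping B leaves P3 open; dropping V leaves P6 open), so no proper subset is valid.
Among all size-2 subsets of the eligible variables, only {B, V} blocks every backdoor path, so it is the unique smallest valid adjustment set.

{B, V}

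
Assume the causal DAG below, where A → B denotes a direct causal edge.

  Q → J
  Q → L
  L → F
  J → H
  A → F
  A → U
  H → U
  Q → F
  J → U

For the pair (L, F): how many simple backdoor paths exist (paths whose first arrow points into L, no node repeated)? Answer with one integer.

3

A backdoor path from L to F is any simple undirected path whose first edge points into L (i.e. leaves L via a parent).
Parents of L: {Q}.
Enumerating:
  P1: L <- Q -> J -> H -> U <- A -> F
  P2: L <- Q -> J -> U <- A -> F
  P3: L <- Q -> F
That exhausts the simple backdoor paths. Count: 3.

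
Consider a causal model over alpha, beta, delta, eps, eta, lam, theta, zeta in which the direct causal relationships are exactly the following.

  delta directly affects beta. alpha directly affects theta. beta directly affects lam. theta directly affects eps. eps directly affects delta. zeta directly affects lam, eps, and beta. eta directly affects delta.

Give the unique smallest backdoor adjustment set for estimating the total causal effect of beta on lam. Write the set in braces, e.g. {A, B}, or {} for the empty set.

{zeta}

Variables eligible for adjustment (non-descendants of beta, excluding beta and lam): {alpha, delta, eps, eta, theta, zeta}.
Backdoor paths from beta to lam:
  P1: beta <- zeta -> lam
  P2: beta <- delta <- eps <- zeta -> lam
The empty set is not sufficient: P1 (beta <- zeta -> lam) has no collider blocking it and no conditioned non-collider, so it is open.
Try {zeta}:
  P1: blocked at fork node zeta ∈ conditioning set.
  P2: blocked at fork node zeta ∈ conditioning set.
{zeta} contains no descendant of beta and blocks every backdoor path.
No other singleton works — e.g. {eta} leaves P1 open — so {zeta} is the unique smallest valid adjustment set.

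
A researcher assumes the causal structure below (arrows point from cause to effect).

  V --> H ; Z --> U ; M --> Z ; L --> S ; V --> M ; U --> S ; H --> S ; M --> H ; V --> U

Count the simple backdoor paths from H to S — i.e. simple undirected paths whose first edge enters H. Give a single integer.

A backdoor path from H to S is any simple undirected path whose first edge points into H (i.e. leaves H via a parent).
Parents of H: {M, V}.
Enumerating:
  P1: H <- V -> M -> Z -> U -> S
  P2: H <- V -> U -> S
  P3: H <- M <- V -> U -> S
  P4: H <- M -> Z -> U -> S
That exhausts the simple backdoor paths. Count: 4.

4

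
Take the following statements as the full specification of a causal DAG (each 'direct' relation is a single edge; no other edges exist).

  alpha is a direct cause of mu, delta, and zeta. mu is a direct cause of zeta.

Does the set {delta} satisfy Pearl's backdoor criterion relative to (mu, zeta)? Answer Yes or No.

Backdoor paths from mu to zeta (paths whose first edge points into mu):
  P1: mu <- alpha -> zeta
Condition 1 (no descendant of mu in the set): holds — descendants of mu are {zeta}; none are in {delta}.
Condition 2 (every backdoor path blocked by {delta}):
  P1: open — no interior node is in the conditioning set.
{delta} does not satisfy the backdoor criterion.

No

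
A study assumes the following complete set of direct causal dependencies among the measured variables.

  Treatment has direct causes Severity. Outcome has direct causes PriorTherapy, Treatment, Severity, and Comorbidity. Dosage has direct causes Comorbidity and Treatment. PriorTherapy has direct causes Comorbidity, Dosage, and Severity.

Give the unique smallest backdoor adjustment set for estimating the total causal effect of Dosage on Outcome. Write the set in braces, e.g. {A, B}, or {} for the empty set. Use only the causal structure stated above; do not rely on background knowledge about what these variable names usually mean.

Variables eligible for adjustment (non-descendants of Dosage, excluding Dosage and Outcome): {Comorbidity, Severity, Treatment}.
Backdoor paths from Dosage to Outcome:
  P1: Dosage <- Comorbidity -> PriorTherapy <- Severity -> Treatment -> Outcome
  P2: Dosage <- Comorbidity -> PriorTherapy <- Severity -> Outcome
  P3: Dosage <- Comorbidity -> PriorTherapy -> Outcome
  P4: Dosage <- Comorbidity -> Outcome
  P5: Dosage <- Treatment <- Severity -> PriorTherapy <- Comorbidity -> Outcome
  P6: Dosage <- Treatment <- Severity -> PriorTherapy -> Outcome
  P7: Dosage <- Treatment <- Severity -> Outcome
  P8: Dosage <- Treatment -> Outcome
The empty set is not sufficient: P3 (Dosage <- Comorbidity -> PriorTherapy -> Outcome) has no collider blocking it and no conditioned non-collider, so it is open.
Try {Comorbidity, Treatment}:
  P1: blocked at fork node Comorbidity ∈ conditioning set.
  P2: blocked at fork node Comorbidity ∈ conditioning set.
  P3: blocked at fork node Comorbidity ∈ conditioning set.
  P4: blocked at fork node Comorbidity ∈ conditioning set.
  P5: blocked at chain node Treatment ∈ conditioning set.
  P6: blocked at chain node Treatment ∈ conditioning set.
  P7: blocked at chain node Treatment ∈ conditioning set.
  P8: blocked at fork node Treatment ∈ conditioning set.
{Comorbidity, Treatment} contains no descendant of Dosage and blocks every backdoor path.
Every element of {Comorbidity, Treatment} is needed (dropping Comorbidity leaves P3 open; dropping Treatment leaves P6 open), so no proper subset is valid.
Among all size-2 subsets of the eligible variables, only {Comorbidity, Treatment} blocks every backdoor path, so it is the unique smallest valid adjustment set.

{Comorbidity, Treatment}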